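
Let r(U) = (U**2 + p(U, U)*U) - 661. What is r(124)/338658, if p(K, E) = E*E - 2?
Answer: 1921091/338658 ≈ 5.6727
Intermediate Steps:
p(K, E) = -2 + E**2 (p(K, E) = E**2 - 2 = -2 + E**2)
r(U) = -661 + U**2 + U*(-2 + U**2) (r(U) = (U**2 + (-2 + U**2)*U) - 661 = (U**2 + U*(-2 + U**2)) - 661 = -661 + U**2 + U*(-2 + U**2))
r(124)/338658 = (-661 + 124**2 + 124*(-2 + 124**2))/338658 = (-661 + 15376 + 124*(-2 + 15376))*(1/338658) = (-661 + 15376 + 124*15374)*(1/338658) = (-661 + 15376 + 1906376)*(1/338658) = 1921091*(1/338658) = 1921091/338658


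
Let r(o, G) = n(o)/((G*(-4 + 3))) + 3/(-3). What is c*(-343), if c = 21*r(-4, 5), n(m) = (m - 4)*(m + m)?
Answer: 497007/5 ≈ 99401.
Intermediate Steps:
n(m) = 2*m*(-4 + m) (n(m) = (-4 + m)*(2*m) = 2*m*(-4 + m))
r(o, G) = -1 - 2*o*(-4 + o)/G (r(o, G) = (2*o*(-4 + o))/((G*(-4 + 3))) + 3/(-3) = (2*o*(-4 + o))/((G*(-1))) + 3*(-⅓) = (2*o*(-4 + o))/((-G)) - 1 = (2*o*(-4 + o))*(-1/G) - 1 = -2*o*(-4 + o)/G - 1 = -1 - 2*o*(-4 + o)/G)
c = -1449/5 (c = 21*((-1*5 - 2*(-4)*(-4 - 4))/5) = 21*((-5 - 2*(-4)*(-8))/5) = 21*((-5 - 64)/5) = 21*((⅕)*(-69)) = 21*(-69/5) = -1449/5 ≈ -289.80)
c*(-343) = -1449/5*(-343) = 497007/5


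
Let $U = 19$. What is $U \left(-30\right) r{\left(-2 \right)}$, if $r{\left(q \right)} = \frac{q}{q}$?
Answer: $-570$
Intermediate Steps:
$r{\left(q \right)} = 1$
$U \left(-30\right) r{\left(-2 \right)} = 19 \left(-30\right) 1 = \left(-570\right) 1 = -570$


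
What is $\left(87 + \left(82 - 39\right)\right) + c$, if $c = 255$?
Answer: $385$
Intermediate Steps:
$\left(87 + \left(82 - 39\right)\right) + c = \left(87 + \left(82 - 39\right)\right) + 255 = \left(87 + 43\right) + 255 = 130 + 255 = 385$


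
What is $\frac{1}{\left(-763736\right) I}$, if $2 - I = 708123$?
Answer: $\frac{1}{540817500056} \approx 1.8491 \cdot 10^{-12}$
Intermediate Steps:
$I = -708121$ ($I = 2 - 708123 = -708121$)
$\frac{1}{\left(-763736\right) I} = \frac{1}{\left(-763736\right) \left(-708121\right)} = \left(- \frac{1}{763736}\right) \left(- \frac{1}{708121}\right) = \frac{1}{540817500056}$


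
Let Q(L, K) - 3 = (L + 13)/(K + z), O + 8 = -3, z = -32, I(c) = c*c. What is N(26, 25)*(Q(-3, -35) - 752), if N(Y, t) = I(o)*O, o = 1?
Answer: 552123/67 ≈ 8240.6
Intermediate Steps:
I(c) = c²
O = -11 (O = -8 - 3 = -11)
N(Y, t) = -11 (N(Y, t) = 1²*(-11) = 1*(-11) = -11)
Q(L, K) = 3 + (13 + L)/(-32 + K) (Q(L, K) = 3 + (L + 13)/(K - 32) = 3 + (13 + L)/(-32 + K))
N(26, 25)*(Q(-3, -35) - 752) = -11*((-83 - 3 + 3*(-35))/(-32 - 35) - 752) = -11*((-83 - 3 - 105)/(-67) - 752) = -11*(-1/67*(-191) - 752) = -11*(191/67 - 752) = -11*(-50193/67) = 552123/67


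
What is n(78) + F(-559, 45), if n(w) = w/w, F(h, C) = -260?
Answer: -259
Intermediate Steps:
n(w) = 1
n(78) + F(-559, 45) = 1 - 260 = -259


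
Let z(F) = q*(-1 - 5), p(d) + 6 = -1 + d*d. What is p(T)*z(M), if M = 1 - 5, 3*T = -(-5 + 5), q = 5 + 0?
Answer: 210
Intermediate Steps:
q = 5
T = 0 (T = (-(-5 + 5))/3 = (-1*0)/3 = (⅓)*0 = 0)
p(d) = -7 + d² (p(d) = -6 + (-1 + d*d) = -6 + (-1 + d²) = -7 + d²)
M = -4
z(F) = -30 (z(F) = 5*(-1 - 5) = 5*(-6) = -30)
p(T)*z(M) = (-7 + 0²)*(-30) = (-7 + 0)*(-30) = -7*(-30) = 210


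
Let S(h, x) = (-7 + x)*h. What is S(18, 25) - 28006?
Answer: -27682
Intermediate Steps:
S(h, x) = h*(-7 + x)
S(18, 25) - 28006 = 18*(-7 + 25) - 28006 = 18*18 - 28006 = 324 - 28006 = -27682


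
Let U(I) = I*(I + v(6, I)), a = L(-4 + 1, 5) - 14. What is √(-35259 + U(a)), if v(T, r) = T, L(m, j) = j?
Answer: 4*I*√2202 ≈ 187.7*I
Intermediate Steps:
a = -9 (a = 5 - 14 = -9)
U(I) = I*(6 + I) (U(I) = I*(I + 6) = I*(6 + I))
√(-35259 + U(a)) = √(-35259 - 9*(6 - 9)) = √(-35259 - 9*(-3)) = √(-35259 + 27) = √(-35232) = 4*I*√2202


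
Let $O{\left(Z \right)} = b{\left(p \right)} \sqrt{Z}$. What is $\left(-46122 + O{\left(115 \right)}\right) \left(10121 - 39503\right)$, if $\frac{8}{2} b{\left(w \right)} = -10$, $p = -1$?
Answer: $1355156604 + 73455 \sqrt{115} \approx 1.3559 \cdot 10^{9}$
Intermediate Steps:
$b{\left(w \right)} = - \frac{5}{2}$ ($b{\left(w \right)} = \frac{1}{4} \left(-10\right) = - \frac{5}{2}$)
$O{\left(Z \right)} = - \frac{5 \sqrt{Z}}{2}$
$\left(-46122 + O{\left(115 \right)}\right) \left(10121 - 39503\right) = \left(-46122 - \frac{5 \sqrt{115}}{2}\right) \left(10121 - 39503\right) = \left(-46122 - \frac{5 \sqrt{115}}{2}\right) \left(-29382\right) = 1355156604 + 73455 \sqrt{115}$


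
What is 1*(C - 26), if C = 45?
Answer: 19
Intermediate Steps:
1*(C - 26) = 1*(45 - 26) = 1*19 = 19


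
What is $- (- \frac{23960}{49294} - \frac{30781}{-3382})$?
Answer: $- \frac{718142947}{83356154} \approx -8.6154$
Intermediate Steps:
$- (- \frac{23960}{49294} - \frac{30781}{-3382}) = - (\left(-23960\right) \frac{1}{49294} - - \frac{30781}{3382}) = - (- \frac{11980}{24647} + \frac{30781}{3382}) = \left(-1\right) \frac{718142947}{83356154} = - \frac{718142947}{83356154}$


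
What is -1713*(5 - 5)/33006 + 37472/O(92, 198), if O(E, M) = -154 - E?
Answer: -18736/123 ≈ -152.33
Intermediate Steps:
-1713*(5 - 5)/33006 + 37472/O(92, 198) = -1713*(5 - 5)/33006 + 37472/(-154 - 1*92) = -1713*0*(1/33006) + 37472/(-154 - 92) = 0*(1/33006) + 37472/(-246) = 0 + 37472*(-1/246) = 0 - 18736/123 = -18736/123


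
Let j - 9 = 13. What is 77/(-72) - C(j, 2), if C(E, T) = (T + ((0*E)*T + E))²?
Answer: -41549/72 ≈ -577.07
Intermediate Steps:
j = 22 (j = 9 + 13 = 22)
C(E, T) = (E + T)² (C(E, T) = (T + (0*T + E))² = (T + (0 + E))² = (T + E)² = (E + T)²)
77/(-72) - C(j, 2) = 77/(-72) - (22 + 2)² = 77*(-1/72) - 1*24² = -77/72 - 1*576 = -77/72 - 576 = -41549/72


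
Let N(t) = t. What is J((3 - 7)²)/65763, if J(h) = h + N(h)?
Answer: 32/65763 ≈ 0.00048660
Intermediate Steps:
J(h) = 2*h (J(h) = h + h = 2*h)
J((3 - 7)²)/65763 = (2*(3 - 7)²)/65763 = (2*(-4)²)*(1/65763) = (2*16)*(1/65763) = 32*(1/65763) = 32/65763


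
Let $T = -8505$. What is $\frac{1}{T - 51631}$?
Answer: $- \frac{1}{60136} \approx -1.6629 \cdot 10^{-5}$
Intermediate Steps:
$\frac{1}{T - 51631} = \frac{1}{-8505 - 51631} = \frac{1}{-60136} = - \frac{1}{60136}$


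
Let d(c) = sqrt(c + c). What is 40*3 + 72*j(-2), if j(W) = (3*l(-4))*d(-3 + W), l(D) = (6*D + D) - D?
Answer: 120 - 5184*I*sqrt(10) ≈ 120.0 - 16393.0*I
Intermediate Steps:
d(c) = sqrt(2)*sqrt(c) (d(c) = sqrt(2*c) = sqrt(2)*sqrt(c))
l(D) = 6*D (l(D) = 7*D - D = 6*D)
j(W) = -72*sqrt(2)*sqrt(-3 + W) (j(W) = (3*(6*(-4)))*(sqrt(2)*sqrt(-3 + W)) = (3*(-24))*(sqrt(2)*sqrt(-3 + W)) = -72*sqrt(2)*sqrt(-3 + W))
40*3 + 72*j(-2) = 40*3 + 72*(-72*sqrt(-6 + 2*(-2))) = 120 + 72*(-72*sqrt(-6 - 4)) = 120 + 72*(-72*I*sqrt(10)) = 120 - 5184*I*sqrt(10)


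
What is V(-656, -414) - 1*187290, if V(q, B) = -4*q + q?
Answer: -185322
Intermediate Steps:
V(q, B) = -3*q
V(-656, -414) - 1*187290 = -3*(-656) - 1*187290 = 1968 - 187290 = -185322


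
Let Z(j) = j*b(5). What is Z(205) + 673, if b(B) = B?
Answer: 1698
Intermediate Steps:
Z(j) = 5*j (Z(j) = j*5 = 5*j)
Z(205) + 673 = 5*205 + 673 = 1025 + 673 = 1698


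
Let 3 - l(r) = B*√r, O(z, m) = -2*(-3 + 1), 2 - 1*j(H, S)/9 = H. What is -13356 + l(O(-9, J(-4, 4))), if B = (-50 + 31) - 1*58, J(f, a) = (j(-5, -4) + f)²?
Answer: -13199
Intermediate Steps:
j(H, S) = 18 - 9*H
J(f, a) = (63 + f)² (J(f, a) = ((18 - 9*(-5)) + f)² = ((18 + 45) + f)² = (63 + f)²)
O(z, m) = 4 (O(z, m) = -2*(-2) = 4)
B = -77 (B = -19 - 58 = -77)
l(r) = 3 + 77*√r (l(r) = 3 - (-77)*√r = 3 + 77*√r)
-13356 + l(O(-9, J(-4, 4))) = -13356 + (3 + 77*√4) = -13356 + (3 + 77*2) = -13356 + (3 + 154) = -13356 + 157 = -13199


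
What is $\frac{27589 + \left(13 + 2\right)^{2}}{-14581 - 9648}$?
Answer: $- \frac{27814}{24229} \approx -1.148$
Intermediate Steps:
$\frac{27589 + \left(13 + 2\right)^{2}}{-14581 - 9648} = \frac{27589 + 15^{2}}{-24229} = \left(27589 + 225\right) \left(- \frac{1}{24229}\right) = 27814 \left(- \frac{1}{24229}\right) = - \frac{27814}{24229}$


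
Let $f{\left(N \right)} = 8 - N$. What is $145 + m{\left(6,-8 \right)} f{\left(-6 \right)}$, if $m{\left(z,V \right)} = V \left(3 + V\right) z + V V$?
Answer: $4401$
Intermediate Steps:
$m{\left(z,V \right)} = V^{2} + V z \left(3 + V\right)$ ($m{\left(z,V \right)} = V z \left(3 + V\right) + V^{2} = V^{2} + V z \left(3 + V\right)$)
$145 + m{\left(6,-8 \right)} f{\left(-6 \right)} = 145 + - 8 \left(-8 + 3 \cdot 6 - 48\right) \left(8 - -6\right) = 145 + - 8 \left(-8 + 18 - 48\right) \left(8 + 6\right) = 145 + \left(-8\right) \left(-38\right) 14 = 145 + 304 \cdot 14 = 145 + 4256 = 4401$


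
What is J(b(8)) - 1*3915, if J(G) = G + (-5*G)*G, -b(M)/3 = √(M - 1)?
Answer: -4230 - 3*√7 ≈ -4237.9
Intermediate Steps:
b(M) = -3*√(-1 + M) (b(M) = -3*√(M - 1) = -3*√(-1 + M))
J(G) = G - 5*G²
J(b(8)) - 1*3915 = (-3*√(-1 + 8))*(1 - (-15)*√(-1 + 8)) - 1*3915 = (-3*√7)*(1 - (-15)*√7) - 3915 = (-3*√7)*(1 + 15*√7) - 3915 = -3*√7*(1 + 15*√7) - 3915 = -3915 - 3*√7*(1 + 15*√7)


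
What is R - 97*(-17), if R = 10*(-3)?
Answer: 1619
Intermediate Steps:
R = -30
R - 97*(-17) = -30 - 97*(-17) = -30 + 1649 = 1619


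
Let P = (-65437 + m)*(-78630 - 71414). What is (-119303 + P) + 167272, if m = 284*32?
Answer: 8454877325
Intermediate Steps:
m = 9088
P = 8454829356 (P = (-65437 + 9088)*(-78630 - 71414) = -56349*(-150044) = 8454829356)
(-119303 + P) + 167272 = (-119303 + 8454829356) + 167272 = 8454710053 + 167272 = 8454877325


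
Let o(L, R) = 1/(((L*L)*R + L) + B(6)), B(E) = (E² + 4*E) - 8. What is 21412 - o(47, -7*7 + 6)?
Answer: 2031741857/94888 ≈ 21412.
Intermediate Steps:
B(E) = -8 + E² + 4*E
o(L, R) = 1/(52 + L + R*L²) (o(L, R) = 1/(((L*L)*R + L) + (-8 + 6² + 4*6)) = 1/((L²*R + L) + (-8 + 36 + 24)) = 1/((R*L² + L) + 52) = 1/((L + R*L²) + 52) = 1/(52 + L + R*L²))
21412 - o(47, -7*7 + 6) = 21412 - 1/(52 + 47 + (-7*7 + 6)*47²) = 21412 - 1/(52 + 47 + (-49 + 6)*2209) = 21412 - 1/(52 + 47 - 43*2209) = 21412 - 1/(52 + 47 - 94987) = 21412 - 1/(-94888) = 21412 - 1*(-1/94888) = 21412 + 1/94888 = 2031741857/94888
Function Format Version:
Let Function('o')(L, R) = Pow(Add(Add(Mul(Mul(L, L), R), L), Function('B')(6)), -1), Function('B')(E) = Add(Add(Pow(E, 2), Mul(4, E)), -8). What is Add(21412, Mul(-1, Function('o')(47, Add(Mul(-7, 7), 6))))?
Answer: Rational(2031741857, 94888) ≈ 21412.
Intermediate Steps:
Function('B')(E) = Add(-8, Pow(E, 2), Mul(4, E))
Function('o')(L, R) = Pow(Add(52, L, Mul(R, Pow(L, 2))), -1) (Function('o')(L, R) = Pow(Add(Add(Mul(Mul(L, L), R), L), Add(-8, Pow(6, 2), Mul(4, 6))), -1) = Pow(Add(Add(Mul(Pow(L, 2), R), L), Add(-8, 36, 24)), -1) = Pow(Add(Add(Mul(R, Pow(L, 2)), L), 52), -1) = Pow(Add(Add(L, Mul(R, Pow(L, 2))), 52), -1) = Pow(Add(52, L, Mul(R, Pow(L, 2))), -1))
Add(21412, Mul(-1, Function('o')(47, Add(Mul(-7, 7), 6)))) = Add(21412, Mul(-1, Pow(Add(52, 47, Mul(Add(Mul(-7, 7), 6), Pow(47, 2))), -1))) = Add(21412, Mul(-1, Pow(Add(52, 47, Mul(Add(-49, 6), 2209)), -1))) = Add(21412, Mul(-1, Pow(Add(52, 47, Mul(-43, 2209)), -1))) = Add(21412, Mul(-1, Pow(Add(52, 47, -94987), -1))) = Add(21412, Mul(-1, Pow(-94888, -1))) = Add(21412, Mul(-1, Rational(-1, 94888))) = Add(21412, Rational(1, 94888)) = Rational(2031741857, 94888)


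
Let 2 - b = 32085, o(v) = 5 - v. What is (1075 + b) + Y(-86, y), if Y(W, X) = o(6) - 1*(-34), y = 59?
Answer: -30975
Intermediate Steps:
Y(W, X) = 33 (Y(W, X) = (5 - 1*6) - 1*(-34) = (5 - 6) + 34 = -1 + 34 = 33)
b = -32083 (b = 2 - 1*32085 = 2 - 32085 = -32083)
(1075 + b) + Y(-86, y) = (1075 - 32083) + 33 = -31008 + 33 = -30975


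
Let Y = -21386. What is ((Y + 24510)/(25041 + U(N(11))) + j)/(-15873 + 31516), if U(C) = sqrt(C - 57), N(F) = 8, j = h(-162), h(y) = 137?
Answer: 42992157547/4904485106195 - 10934*I/4904485106195 ≈ 0.0087659 - 2.2294e-9*I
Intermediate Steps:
j = 137
U(C) = sqrt(-57 + C)
((Y + 24510)/(25041 + U(N(11))) + j)/(-15873 + 31516) = ((-21386 + 24510)/(25041 + sqrt(-57 + 8)) + 137)/(-15873 + 31516) = (3124/(25041 + sqrt(-49)) + 137)/15643 = (3124/(25041 + 7*I) + 137)*(1/15643) = (3124*((25041 - 7*I)/627051730) + 137)*(1/15643) = (1562*(25041 - 7*I)/313525865 + 137)*(1/15643) = (137 + 1562*(25041 - 7*I)/313525865)*(1/15643) = 137/15643 + 1562*(25041 - 7*I)/4904485106195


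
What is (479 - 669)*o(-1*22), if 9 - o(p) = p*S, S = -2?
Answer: 6650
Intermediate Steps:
o(p) = 9 + 2*p (o(p) = 9 - p*(-2) = 9 - (-2)*p = 9 + 2*p)
(479 - 669)*o(-1*22) = (479 - 669)*(9 + 2*(-1*22)) = -190*(9 + 2*(-22)) = -190*(9 - 44) = -190*(-35) = 6650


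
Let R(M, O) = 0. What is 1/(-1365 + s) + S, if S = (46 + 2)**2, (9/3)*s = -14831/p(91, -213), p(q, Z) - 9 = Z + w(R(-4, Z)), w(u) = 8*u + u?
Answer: 1890544284/820549 ≈ 2304.0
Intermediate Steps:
w(u) = 9*u
p(q, Z) = 9 + Z (p(q, Z) = 9 + (Z + 9*0) = 9 + (Z + 0) = 9 + Z)
s = 14831/612 (s = (-14831/(9 - 213))/3 = (-14831/(-204))/3 = (-14831*(-1/204))/3 = (1/3)*(14831/204) = 14831/612 ≈ 24.234)
S = 2304 (S = 48**2 = 2304)
1/(-1365 + s) + S = 1/(-1365 + 14831/612) + 2304 = 1/(-820549/612) + 2304 = -612/820549 + 2304 = 1890544284/820549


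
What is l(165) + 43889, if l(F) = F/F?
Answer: 43890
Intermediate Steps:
l(F) = 1
l(165) + 43889 = 1 + 43889 = 43890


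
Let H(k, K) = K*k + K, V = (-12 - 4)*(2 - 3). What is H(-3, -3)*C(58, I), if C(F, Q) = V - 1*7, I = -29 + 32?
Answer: 54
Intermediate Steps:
I = 3
V = 16 (V = -16*(-1) = 16)
H(k, K) = K + K*k
C(F, Q) = 9 (C(F, Q) = 16 - 1*7 = 16 - 7 = 9)
H(-3, -3)*C(58, I) = -3*(1 - 3)*9 = -3*(-2)*9 = 6*9 = 54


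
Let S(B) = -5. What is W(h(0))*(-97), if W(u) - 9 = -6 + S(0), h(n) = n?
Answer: 194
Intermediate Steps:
W(u) = -2 (W(u) = 9 + (-6 - 5) = 9 - 11 = -2)
W(h(0))*(-97) = -2*(-97) = 194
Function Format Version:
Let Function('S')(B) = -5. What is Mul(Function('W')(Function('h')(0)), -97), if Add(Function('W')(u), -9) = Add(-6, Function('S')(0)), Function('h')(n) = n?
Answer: 194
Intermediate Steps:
Function('W')(u) = -2 (Function('W')(u) = Add(9, Add(-6, -5)) = Add(9, -11) = -2)
Mul(Function('W')(Function('h')(0)), -97) = Mul(-2, -97) = 194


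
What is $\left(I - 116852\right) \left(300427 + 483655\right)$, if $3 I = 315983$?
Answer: $- \frac{27108066986}{3} \approx -9.036 \cdot 10^{9}$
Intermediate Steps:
$I = \frac{315983}{3}$ ($I = \frac{1}{3} \cdot 315983 = \frac{315983}{3} \approx 1.0533 \cdot 10^{5}$)
$\left(I - 116852\right) \left(300427 + 483655\right) = \left(\frac{315983}{3} - 116852\right) \left(300427 + 483655\right) = \left(- \frac{34573}{3}\right) 784082 = - \frac{27108066986}{3}$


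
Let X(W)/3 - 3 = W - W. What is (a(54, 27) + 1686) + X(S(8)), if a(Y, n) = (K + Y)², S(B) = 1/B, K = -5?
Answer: 4096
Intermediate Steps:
a(Y, n) = (-5 + Y)²
X(W) = 9 (X(W) = 9 + 3*(W - W) = 9 + 3*0 = 9 + 0 = 9)
(a(54, 27) + 1686) + X(S(8)) = ((-5 + 54)² + 1686) + 9 = (49² + 1686) + 9 = (2401 + 1686) + 9 = 4087 + 9 = 4096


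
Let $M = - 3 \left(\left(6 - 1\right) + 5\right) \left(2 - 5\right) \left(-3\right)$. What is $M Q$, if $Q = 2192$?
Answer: $-591840$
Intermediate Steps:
$M = -270$ ($M = - 3 \left(5 + 5\right) \left(-3\right) \left(-3\right) = - 3 \cdot 10 \left(-3\right) \left(-3\right) = \left(-3\right) \left(-30\right) \left(-3\right) = 90 \left(-3\right) = -270$)
$M Q = \left(-270\right) 2192 = -591840$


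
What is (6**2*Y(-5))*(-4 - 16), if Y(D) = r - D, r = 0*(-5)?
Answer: -3600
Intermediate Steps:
r = 0
Y(D) = -D (Y(D) = 0 - D = -D)
(6**2*Y(-5))*(-4 - 16) = (6**2*(-1*(-5)))*(-4 - 16) = (36*5)*(-20) = 180*(-20) = -3600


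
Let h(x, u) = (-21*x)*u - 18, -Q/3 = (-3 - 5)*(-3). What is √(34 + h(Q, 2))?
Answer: 4*√190 ≈ 55.136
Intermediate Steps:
Q = -72 (Q = -3*(-3 - 5)*(-3) = -(-24)*(-3) = -3*24 = -72)
h(x, u) = -18 - 21*u*x (h(x, u) = -21*u*x - 18 = -18 - 21*u*x)
√(34 + h(Q, 2)) = √(34 + (-18 - 21*2*(-72))) = √(34 + (-18 + 3024)) = √(34 + 3006) = √3040 = 4*√190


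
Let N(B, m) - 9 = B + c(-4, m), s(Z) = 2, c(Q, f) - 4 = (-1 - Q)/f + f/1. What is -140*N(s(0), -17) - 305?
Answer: -5/17 ≈ -0.29412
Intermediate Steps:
c(Q, f) = 4 + f + (-1 - Q)/f (c(Q, f) = 4 + ((-1 - Q)/f + f/1) = 4 + ((-1 - Q)/f + f*1) = 4 + ((-1 - Q)/f + f) = 4 + (f + (-1 - Q)/f) = 4 + f + (-1 - Q)/f)
N(B, m) = 9 + B + (3 + m*(4 + m))/m (N(B, m) = 9 + (B + (-1 - 1*(-4) + m*(4 + m))/m) = 9 + (B + (-1 + 4 + m*(4 + m))/m) = 9 + (B + (3 + m*(4 + m))/m) = 9 + B + (3 + m*(4 + m))/m)
-140*N(s(0), -17) - 305 = -140*(13 + 2 - 17 + 3/(-17)) - 305 = -140*(13 + 2 - 17 + 3*(-1/17)) - 305 = -140*(13 + 2 - 17 - 3/17) - 305 = -140*(-37/17) - 305 = 5180/17 - 305 = -5/17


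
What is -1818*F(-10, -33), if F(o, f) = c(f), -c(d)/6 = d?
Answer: -359964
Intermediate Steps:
c(d) = -6*d
F(o, f) = -6*f
-1818*F(-10, -33) = -(-10908)*(-33) = -1818*198 = -359964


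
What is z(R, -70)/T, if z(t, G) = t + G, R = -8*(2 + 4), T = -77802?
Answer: 59/38901 ≈ 0.0015167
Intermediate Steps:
R = -48 (R = -8*6 = -48)
z(t, G) = G + t
z(R, -70)/T = (-70 - 48)/(-77802) = -118*(-1/77802) = 59/38901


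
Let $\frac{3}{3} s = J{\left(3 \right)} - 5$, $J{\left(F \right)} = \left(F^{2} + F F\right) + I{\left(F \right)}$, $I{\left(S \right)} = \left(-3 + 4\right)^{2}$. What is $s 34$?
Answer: $476$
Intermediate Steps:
$I{\left(S \right)} = 1$ ($I{\left(S \right)} = 1^{2} = 1$)
$J{\left(F \right)} = 1 + 2 F^{2}$ ($J{\left(F \right)} = \left(F^{2} + F F\right) + 1 = \left(F^{2} + F^{2}\right) + 1 = 2 F^{2} + 1 = 1 + 2 F^{2}$)
$s = 14$ ($s = \left(1 + 2 \cdot 3^{2}\right) - 5 = \left(1 + 2 \cdot 9\right) - 5 = \left(1 + 18\right) - 5 = 19 - 5 = 14$)
$s 34 = 14 \cdot 34 = 476$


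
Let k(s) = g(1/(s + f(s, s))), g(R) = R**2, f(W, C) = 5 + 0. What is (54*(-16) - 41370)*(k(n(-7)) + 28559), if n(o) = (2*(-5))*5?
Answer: -814158558128/675 ≈ -1.2062e+9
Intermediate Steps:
f(W, C) = 5
n(o) = -50 (n(o) = -10*5 = -50)
k(s) = (5 + s)**(-2) (k(s) = (1/(s + 5))**2 = (1/(5 + s))**2 = (5 + s)**(-2))
(54*(-16) - 41370)*(k(n(-7)) + 28559) = (54*(-16) - 41370)*((5 - 50)**(-2) + 28559) = (-864 - 41370)*((-45)**(-2) + 28559) = -42234*(1/2025 + 28559) = -42234*57831976/2025 = -814158558128/675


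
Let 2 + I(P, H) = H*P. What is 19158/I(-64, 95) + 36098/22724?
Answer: -53949589/34551842 ≈ -1.5614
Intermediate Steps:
I(P, H) = -2 + H*P
19158/I(-64, 95) + 36098/22724 = 19158/(-2 + 95*(-64)) + 36098/22724 = 19158/(-2 - 6080) + 36098*(1/22724) = 19158/(-6082) + 18049/11362 = 19158*(-1/6082) + 18049/11362 = -9579/3041 + 18049/11362 = -53949589/34551842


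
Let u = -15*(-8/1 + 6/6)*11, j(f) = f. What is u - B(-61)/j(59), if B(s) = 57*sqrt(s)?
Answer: 1155 - 57*I*sqrt(61)/59 ≈ 1155.0 - 7.5455*I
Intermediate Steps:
u = 1155 (u = -15*(-8*1 + 6*(1/6))*11 = -15*(-8 + 1)*11 = -15*(-7)*11 = 105*11 = 1155)
u - B(-61)/j(59) = 1155 - 57*sqrt(-61)/59 = 1155 - 57*(I*sqrt(61))/59 = 1155 - 57*I*sqrt(61)/59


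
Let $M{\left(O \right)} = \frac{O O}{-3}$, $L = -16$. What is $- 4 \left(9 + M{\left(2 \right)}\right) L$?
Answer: $\frac{1472}{3} \approx 490.67$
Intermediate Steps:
$M{\left(O \right)} = - \frac{O^{2}}{3}$ ($M{\left(O \right)} = O^{2} \left(- \frac{1}{3}\right) = - \frac{O^{2}}{3}$)
$- 4 \left(9 + M{\left(2 \right)}\right) L = - 4 \left(9 - \frac{2^{2}}{3}\right) \left(-16\right) = - 4 \left(9 - \frac{4}{3}\right) \left(-16\right) = \left(-4\right) \frac{23}{3} \left(-16\right) = \left(- \frac{92}{3}\right) \left(-16\right) = \frac{1472}{3}$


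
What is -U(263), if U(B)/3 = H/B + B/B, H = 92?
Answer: -1065/263 ≈ -4.0494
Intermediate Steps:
U(B) = 3 + 276/B (U(B) = 3*(92/B + B/B) = 3*(92/B + 1) = 3*(1 + 92/B) = 3 + 276/B)
-U(263) = -(3 + 276/263) = -1*1065/263 = -1065/263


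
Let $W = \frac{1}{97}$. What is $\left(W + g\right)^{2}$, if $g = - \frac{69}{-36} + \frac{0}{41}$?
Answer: $\frac{5031049}{1354896} \approx 3.7132$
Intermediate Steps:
$W = \frac{1}{97} \approx 0.010309$
$g = \frac{23}{12}$ ($g = \left(-69\right) \left(- \frac{1}{36}\right) + 0 \cdot \frac{1}{41} = \frac{23}{12} + 0 = \frac{23}{12} \approx 1.9167$)
$\left(W + g\right)^{2} = \left(\frac{1}{97} + \frac{23}{12}\right)^{2} = \left(\frac{2243}{1164}\right)^{2} = \frac{5031049}{1354896}$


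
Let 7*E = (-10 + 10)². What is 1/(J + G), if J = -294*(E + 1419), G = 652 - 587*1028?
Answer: -1/1019970 ≈ -9.8042e-7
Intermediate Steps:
E = 0 (E = (-10 + 10)²/7 = (⅐)*0² = (⅐)*0 = 0)
G = -602784 (G = 652 - 603436 = -602784)
J = -417186 (J = -294*(0 + 1419) = -294*1419 = -417186)
1/(J + G) = 1/(-417186 - 602784) = 1/(-1019970) = -1/1019970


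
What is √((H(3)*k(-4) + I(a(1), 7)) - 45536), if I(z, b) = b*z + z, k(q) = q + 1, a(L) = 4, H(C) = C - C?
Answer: 24*I*√79 ≈ 213.32*I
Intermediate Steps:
H(C) = 0
k(q) = 1 + q
I(z, b) = z + b*z
√((H(3)*k(-4) + I(a(1), 7)) - 45536) = √((0*(1 - 4) + 4*(1 + 7)) - 45536) = √((0*(-3) + 4*8) - 45536) = √((0 + 32) - 45536) = √(32 - 45536) = √(-45504) = 24*I*√79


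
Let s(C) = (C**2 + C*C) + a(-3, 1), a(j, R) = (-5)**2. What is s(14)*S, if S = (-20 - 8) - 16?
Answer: -18348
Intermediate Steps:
a(j, R) = 25
s(C) = 25 + 2*C**2 (s(C) = (C**2 + C*C) + 25 = (C**2 + C**2) + 25 = 2*C**2 + 25 = 25 + 2*C**2)
S = -44 (S = -28 - 16 = -44)
s(14)*S = (25 + 2*14**2)*(-44) = (25 + 2*196)*(-44) = (25 + 392)*(-44) = 417*(-44) = -18348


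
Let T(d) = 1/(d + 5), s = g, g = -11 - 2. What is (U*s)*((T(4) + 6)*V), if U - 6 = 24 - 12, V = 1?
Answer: -1430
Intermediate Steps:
g = -13
s = -13
T(d) = 1/(5 + d)
U = 18 (U = 6 + (24 - 12) = 6 + 12 = 18)
(U*s)*((T(4) + 6)*V) = (18*(-13))*((1/(5 + 4) + 6)*1) = -234*(1/9 + 6) = -234*(⅑ + 6) = -1430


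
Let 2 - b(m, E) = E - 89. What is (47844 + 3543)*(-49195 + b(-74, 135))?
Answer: -2530244493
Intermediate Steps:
b(m, E) = 91 - E (b(m, E) = 2 - (E - 89) = 2 - (-89 + E) = 2 + (89 - E) = 91 - E)
(47844 + 3543)*(-49195 + b(-74, 135)) = (47844 + 3543)*(-49195 + (91 - 1*135)) = 51387*(-49195 + (91 - 135)) = 51387*(-49195 - 44) = 51387*(-49239) = -2530244493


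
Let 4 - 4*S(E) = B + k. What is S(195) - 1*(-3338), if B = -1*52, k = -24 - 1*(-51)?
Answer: 13381/4 ≈ 3345.3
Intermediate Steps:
k = 27 (k = -24 + 51 = 27)
B = -52
S(E) = 29/4 (S(E) = 1 - (-52 + 27)/4 = 1 - ¼*(-25) = 1 + 25/4 = 29/4)
S(195) - 1*(-3338) = 29/4 - 1*(-3338) = 29/4 + 3338 = 13381/4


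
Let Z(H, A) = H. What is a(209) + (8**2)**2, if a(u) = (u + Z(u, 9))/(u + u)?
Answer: 4097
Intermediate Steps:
a(u) = 1 (a(u) = (u + u)/(u + u) = (2*u)/((2*u)) = (2*u)*(1/(2*u)) = 1)
a(209) + (8**2)**2 = 1 + (8**2)**2 = 1 + 64**2 = 1 + 4096 = 4097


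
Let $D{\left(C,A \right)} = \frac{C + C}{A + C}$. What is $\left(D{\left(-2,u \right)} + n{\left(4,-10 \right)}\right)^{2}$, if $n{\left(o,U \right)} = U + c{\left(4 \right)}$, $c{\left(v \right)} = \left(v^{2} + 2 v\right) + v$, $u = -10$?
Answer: $\frac{3025}{9} \approx 336.11$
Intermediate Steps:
$c{\left(v \right)} = v^{2} + 3 v$
$D{\left(C,A \right)} = \frac{2 C}{A + C}$
$n{\left(o,U \right)} = 28 + U$ ($n{\left(o,U \right)} = U + 4 \left(3 + 4\right) = U + 4 \cdot 7 = U + 28 = 28 + U$)
$\left(D{\left(-2,u \right)} + n{\left(4,-10 \right)}\right)^{2} = \left(2 \left(-2\right) \frac{1}{-10 - 2} + \left(28 - 10\right)\right)^{2} = \left(2 \left(-2\right) \frac{1}{-12} + 18\right)^{2} = \left(2 \left(-2\right) \left(- \frac{1}{12}\right) + 18\right)^{2} = \left(\frac{1}{3} + 18\right)^{2} = \left(\frac{55}{3}\right)^{2} = \frac{3025}{9}$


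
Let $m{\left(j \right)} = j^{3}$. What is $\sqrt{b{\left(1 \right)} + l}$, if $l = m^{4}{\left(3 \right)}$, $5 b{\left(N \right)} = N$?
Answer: $\frac{\sqrt{13286030}}{5} \approx 729.0$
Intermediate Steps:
$b{\left(N \right)} = \frac{N}{5}$
$l = 531441$ ($l = \left(3^{3}\right)^{4} = 27^{4} = 531441$)
$\sqrt{b{\left(1 \right)} + l} = \sqrt{\frac{1}{5} \cdot 1 + 531441} = \sqrt{\frac{1}{5} + 531441} = \sqrt{\frac{2657206}{5}} = \frac{\sqrt{13286030}}{5}$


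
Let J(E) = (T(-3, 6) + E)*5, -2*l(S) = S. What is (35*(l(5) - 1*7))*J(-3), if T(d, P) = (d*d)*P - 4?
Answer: -156275/2 ≈ -78138.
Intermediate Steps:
l(S) = -S/2
T(d, P) = -4 + P*d**2 (T(d, P) = d**2*P - 4 = P*d**2 - 4 = -4 + P*d**2)
J(E) = 250 + 5*E (J(E) = ((-4 + 6*(-3)**2) + E)*5 = ((-4 + 6*9) + E)*5 = ((-4 + 54) + E)*5 = (50 + E)*5 = 250 + 5*E)
(35*(l(5) - 1*7))*J(-3) = (35*(-1/2*5 - 1*7))*(250 + 5*(-3)) = (35*(-5/2 - 7))*(250 - 15) = (35*(-19/2))*235 = -665/2*235 = -156275/2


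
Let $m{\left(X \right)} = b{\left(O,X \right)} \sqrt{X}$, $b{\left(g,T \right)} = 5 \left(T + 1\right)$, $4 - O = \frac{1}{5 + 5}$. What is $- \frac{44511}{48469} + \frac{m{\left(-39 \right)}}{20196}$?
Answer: $- \frac{44511}{48469} - \frac{95 i \sqrt{39}}{10098} \approx -0.91834 - 0.058752 i$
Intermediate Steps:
$O = \frac{39}{10}$ ($O = 4 - \frac{1}{5 + 5} = 4 - \frac{1}{10} = \frac{39}{10} \approx 3.9$)
$b{\left(g,T \right)} = 5 + 5 T$ ($b{\left(g,T \right)} = 5 \left(1 + T\right) = 5 + 5 T$)
$m{\left(X \right)} = \sqrt{X} \left(5 + 5 X\right)$ ($m{\left(X \right)} = \left(5 + 5 X\right) \sqrt{X} = \sqrt{X} \left(5 + 5 X\right)$)
$- \frac{44511}{48469} + \frac{m{\left(-39 \right)}}{20196} = - \frac{44511}{48469} + \frac{5 \sqrt{-39} \left(1 - 39\right)}{20196} = \left(-44511\right) \frac{1}{48469} + 5 i \sqrt{39} \left(-38\right) \frac{1}{20196} = - \frac{44511}{48469} + - 190 i \sqrt{39} \cdot \frac{1}{20196} = - \frac{44511}{48469} - \frac{95 i \sqrt{39}}{10098}$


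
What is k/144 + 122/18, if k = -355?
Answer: 69/16 ≈ 4.3125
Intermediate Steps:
k/144 + 122/18 = -355/144 + 122/18 = -355*1/144 + 122*(1/18) = -355/144 + 61/9 = 69/16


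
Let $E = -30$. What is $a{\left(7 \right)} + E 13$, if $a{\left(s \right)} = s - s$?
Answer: $-390$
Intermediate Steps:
$a{\left(s \right)} = 0$
$a{\left(7 \right)} + E 13 = 0 - 390 = -390$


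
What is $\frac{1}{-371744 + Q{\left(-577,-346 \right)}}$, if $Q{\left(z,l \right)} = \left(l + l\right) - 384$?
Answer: $- \frac{1}{372820} \approx -2.6823 \cdot 10^{-6}$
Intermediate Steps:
$Q{\left(z,l \right)} = -384 + 2 l$ ($Q{\left(z,l \right)} = 2 l - 384 = -384 + 2 l$)
$\frac{1}{-371744 + Q{\left(-577,-346 \right)}} = \frac{1}{-371744 + \left(-384 + 2 \left(-346\right)\right)} = \frac{1}{-371744 - 1076} = \frac{1}{-372820} = - \frac{1}{372820}$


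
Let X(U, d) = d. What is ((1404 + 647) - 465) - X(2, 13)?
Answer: 1573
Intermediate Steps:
((1404 + 647) - 465) - X(2, 13) = ((1404 + 647) - 465) - 1*13 = (2051 - 465) - 13 = 1586 - 13 = 1573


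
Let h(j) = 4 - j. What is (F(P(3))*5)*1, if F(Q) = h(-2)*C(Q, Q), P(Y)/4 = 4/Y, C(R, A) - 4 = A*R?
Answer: 2920/3 ≈ 973.33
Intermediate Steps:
C(R, A) = 4 + A*R
P(Y) = 16/Y (P(Y) = 4*(4/Y) = 16/Y)
F(Q) = 24 + 6*Q**2 (F(Q) = (4 - 1*(-2))*(4 + Q*Q) = (4 + 2)*(4 + Q**2) = 6*(4 + Q**2) = 24 + 6*Q**2)
(F(P(3))*5)*1 = ((24 + 6*(16/3)**2)*5)*1 = ((24 + 6*(256/9))*5)*1 = ((24 + 512/3)*5)*1 = ((584/3)*5)*1 = (2920/3)*1 = 2920/3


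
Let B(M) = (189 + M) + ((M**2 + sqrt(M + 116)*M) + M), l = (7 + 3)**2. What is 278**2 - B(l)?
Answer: 66895 - 600*sqrt(6) ≈ 65425.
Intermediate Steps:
l = 100 (l = 10**2 = 100)
B(M) = 189 + M**2 + 2*M + M*sqrt(116 + M) (B(M) = (189 + M) + ((M**2 + sqrt(116 + M)*M) + M) = (189 + M) + ((M**2 + M*sqrt(116 + M)) + M) = (189 + M) + (M + M**2 + M*sqrt(116 + M)) = 189 + M**2 + 2*M + M*sqrt(116 + M))
278**2 - B(l) = 278**2 - (189 + 100**2 + 2*100 + 100*sqrt(116 + 100)) = 77284 - (189 + 10000 + 200 + 100*sqrt(216)) = 77284 - (189 + 10000 + 200 + 100*(6*sqrt(6))) = 77284 - (189 + 10000 + 200 + 600*sqrt(6)) = 77284 - (10389 + 600*sqrt(6)) = 77284 + (-10389 - 600*sqrt(6)) = 66895 - 600*sqrt(6)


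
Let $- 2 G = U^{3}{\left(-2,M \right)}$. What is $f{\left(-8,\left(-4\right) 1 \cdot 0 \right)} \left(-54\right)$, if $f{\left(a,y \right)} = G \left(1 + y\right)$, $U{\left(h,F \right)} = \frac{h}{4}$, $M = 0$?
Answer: $- \frac{27}{8} \approx -3.375$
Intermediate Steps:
$U{\left(h,F \right)} = \frac{h}{4}$ ($U{\left(h,F \right)} = h \frac{1}{4} = \frac{h}{4}$)
$G = \frac{1}{16}$ ($G = - \frac{\left(\frac{1}{4} \left(-2\right)\right)^{3}}{2} = - \frac{\left(- \frac{1}{2}\right)^{3}}{2} = \left(- \frac{1}{2}\right) \left(- \frac{1}{8}\right) = \frac{1}{16} \approx 0.0625$)
$f{\left(a,y \right)} = \frac{1}{16} + \frac{y}{16}$ ($f{\left(a,y \right)} = \frac{1 + y}{16} = \frac{1}{16} + \frac{y}{16}$)
$f{\left(-8,\left(-4\right) 1 \cdot 0 \right)} \left(-54\right) = \left(\frac{1}{16} + \frac{\left(-4\right) 1 \cdot 0}{16}\right) \left(-54\right) = \left(\frac{1}{16} + \frac{\left(-4\right) 0}{16}\right) \left(-54\right) = \left(\frac{1}{16} + \frac{1}{16} \cdot 0\right) \left(-54\right) = \left(\frac{1}{16} + 0\right) \left(-54\right) = \frac{1}{16} \left(-54\right) = - \frac{27}{8}$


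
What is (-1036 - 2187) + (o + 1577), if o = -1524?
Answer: -3170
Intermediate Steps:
(-1036 - 2187) + (o + 1577) = (-1036 - 2187) + (-1524 + 1577) = -3223 + 53 = -3170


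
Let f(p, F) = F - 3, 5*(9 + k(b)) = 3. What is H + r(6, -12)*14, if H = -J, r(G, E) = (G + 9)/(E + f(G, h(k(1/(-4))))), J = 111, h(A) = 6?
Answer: -403/3 ≈ -134.33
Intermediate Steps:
k(b) = -42/5 (k(b) = -9 + (1/5)*3 = -9 + 3/5 = -42/5)
f(p, F) = -3 + F
r(G, E) = (9 + G)/(3 + E) (r(G, E) = (G + 9)/(E + (-3 + 6)) = (9 + G)/(E + 3) = (9 + G)/(3 + E))
H = -111 (H = -1*111 = -111)
H + r(6, -12)*14 = -111 + ((9 + 6)/(3 - 12))*14 = -111 + (15/(-9))*14 = -111 - 1/9*15*14 = -111 - 5/3*14 = -111 - 70/3 = -403/3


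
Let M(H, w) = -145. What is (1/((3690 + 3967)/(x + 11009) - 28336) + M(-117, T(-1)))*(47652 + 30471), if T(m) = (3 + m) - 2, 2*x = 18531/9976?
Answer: -2431352079139494213/214635143200 ≈ -1.1328e+7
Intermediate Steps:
x = 639/688 (x = (18531/9976)/2 = (18531*(1/9976))/2 = (½)*(639/344) = 639/688 ≈ 0.92878)
T(m) = 1 + m
(1/((3690 + 3967)/(x + 11009) - 28336) + M(-117, T(-1)))*(47652 + 30471) = (1/((3690 + 3967)/(639/688 + 11009) - 28336) - 145)*(47652 + 30471) = (1/(7657/(7574831/688) - 28336) - 145)*78123 = (1/(7657*(688/7574831) - 28336) - 145)*78123 = (1/(5268016/7574831 - 28336) - 145)*78123 = (1/(-214635143200/7574831) - 145)*78123 = (-7574831/214635143200 - 145)*78123 = -31122103338831/214635143200*78123 = -2431352079139494213/214635143200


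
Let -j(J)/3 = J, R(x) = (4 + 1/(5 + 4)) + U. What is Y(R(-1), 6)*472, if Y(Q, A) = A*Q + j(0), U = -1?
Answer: 26432/3 ≈ 8810.7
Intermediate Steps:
R(x) = 28/9 (R(x) = (4 + 1/(5 + 4)) - 1 = (4 + 1/9) - 1 = 37/9 - 1 = 28/9)
j(J) = -3*J
Y(Q, A) = A*Q (Y(Q, A) = A*Q - 3*0 = A*Q + 0 = A*Q)
Y(R(-1), 6)*472 = (6*(28/9))*472 = (56/3)*472 = 26432/3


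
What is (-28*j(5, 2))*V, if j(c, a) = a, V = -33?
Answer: 1848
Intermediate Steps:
(-28*j(5, 2))*V = -28*2*(-33) = -56*(-33) = 1848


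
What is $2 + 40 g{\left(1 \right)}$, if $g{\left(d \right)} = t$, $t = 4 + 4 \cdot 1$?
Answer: $322$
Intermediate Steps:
$t = 8$ ($t = 4 + 4 = 8$)
$g{\left(d \right)} = 8$
$2 + 40 g{\left(1 \right)} = 2 + 40 \cdot 8 = 2 + 320 = 322$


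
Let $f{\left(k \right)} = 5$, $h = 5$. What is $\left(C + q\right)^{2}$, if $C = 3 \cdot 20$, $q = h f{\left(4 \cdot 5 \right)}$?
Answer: $7225$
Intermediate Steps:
$q = 25$ ($q = 5 \cdot 5 = 25$)
$C = 60$
$\left(C + q\right)^{2} = \left(60 + 25\right)^{2} = 85^{2} = 7225$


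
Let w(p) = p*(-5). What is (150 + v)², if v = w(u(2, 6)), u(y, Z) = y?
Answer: 19600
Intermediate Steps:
w(p) = -5*p
v = -10 (v = -5*2 = -10)
(150 + v)² = (150 - 10)² = 140² = 19600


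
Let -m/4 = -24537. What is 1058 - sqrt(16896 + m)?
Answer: 1058 - 2*sqrt(28761) ≈ 718.82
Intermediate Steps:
m = 98148 (m = -4*(-24537) = 98148)
1058 - sqrt(16896 + m) = 1058 - sqrt(16896 + 98148) = 1058 - sqrt(115044) = 1058 - 2*sqrt(28761)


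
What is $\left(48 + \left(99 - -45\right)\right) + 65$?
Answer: $257$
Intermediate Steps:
$\left(48 + \left(99 - -45\right)\right) + 65 = \left(48 + \left(99 + 45\right)\right) + 65 = \left(48 + 144\right) + 65 = 192 + 65 = 257$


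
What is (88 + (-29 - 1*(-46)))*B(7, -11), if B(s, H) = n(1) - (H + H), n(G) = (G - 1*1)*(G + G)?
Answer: 2310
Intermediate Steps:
n(G) = 2*G*(-1 + G) (n(G) = (G - 1)*(2*G) = (-1 + G)*(2*G) = 2*G*(-1 + G))
B(s, H) = -2*H (B(s, H) = 2*1*(-1 + 1) - (H + H) = 2*1*0 - 2*H = 0 - 2*H = -2*H)
(88 + (-29 - 1*(-46)))*B(7, -11) = (88 + (-29 - 1*(-46)))*(-2*(-11)) = (88 + (-29 + 46))*22 = (88 + 17)*22 = 105*22 = 2310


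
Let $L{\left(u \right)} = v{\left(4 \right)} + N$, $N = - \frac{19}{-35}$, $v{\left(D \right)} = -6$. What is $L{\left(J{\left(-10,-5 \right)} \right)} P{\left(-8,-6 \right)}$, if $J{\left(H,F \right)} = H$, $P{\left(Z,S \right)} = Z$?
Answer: $\frac{1528}{35} \approx 43.657$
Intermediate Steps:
$N = \frac{19}{35}$ ($N = \left(-19\right) \left(- \frac{1}{35}\right) = \frac{19}{35} \approx 0.54286$)
$L{\left(u \right)} = - \frac{191}{35}$ ($L{\left(u \right)} = -6 + \frac{19}{35} = - \frac{191}{35}$)
$L{\left(J{\left(-10,-5 \right)} \right)} P{\left(-8,-6 \right)} = \left(- \frac{191}{35}\right) \left(-8\right) = \frac{1528}{35}$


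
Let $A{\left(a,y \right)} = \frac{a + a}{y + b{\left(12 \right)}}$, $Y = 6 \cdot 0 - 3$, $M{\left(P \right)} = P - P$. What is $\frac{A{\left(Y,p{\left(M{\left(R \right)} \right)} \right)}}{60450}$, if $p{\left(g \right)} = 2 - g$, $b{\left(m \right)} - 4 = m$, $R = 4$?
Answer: $- \frac{1}{181350} \approx -5.5142 \cdot 10^{-6}$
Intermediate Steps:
$M{\left(P \right)} = 0$
$b{\left(m \right)} = 4 + m$
$Y = -3$ ($Y = 0 - 3 = -3$)
$A{\left(a,y \right)} = \frac{2 a}{16 + y}$ ($A{\left(a,y \right)} = \frac{a + a}{y + \left(4 + 12\right)} = \frac{2 a}{y + 16} = \frac{2 a}{16 + y}$)
$\frac{A{\left(Y,p{\left(M{\left(R \right)} \right)} \right)}}{60450} = \frac{2 \left(-3\right) \frac{1}{16 + \left(2 - 0\right)}}{60450} = 2 \left(-3\right) \frac{1}{16 + \left(2 + 0\right)} \frac{1}{60450} = 2 \left(-3\right) \frac{1}{16 + 2} \cdot \frac{1}{60450} = 2 \left(-3\right) \frac{1}{18} \cdot \frac{1}{60450} = \left(- \frac{1}{3}\right) \frac{1}{60450} = - \frac{1}{181350}$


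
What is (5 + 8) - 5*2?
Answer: 3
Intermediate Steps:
(5 + 8) - 5*2 = 13 - 5*2 = 13 - 10 = 3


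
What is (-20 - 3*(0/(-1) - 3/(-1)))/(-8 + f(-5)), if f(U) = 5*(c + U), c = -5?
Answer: ½ ≈ 0.50000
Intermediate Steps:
f(U) = -25 + 5*U (f(U) = 5*(-5 + U) = -25 + 5*U)
(-20 - 3*(0/(-1) - 3/(-1)))/(-8 + f(-5)) = (-20 - 3*(0/(-1) - 3/(-1)))/(-8 + (-25 + 5*(-5))) = (-20 - 3*(0*(-1) - 3*(-1)))/(-8 + (-25 - 25)) = (-20 - 3*(0 + 3))/(-8 - 50) = (-20 - 3*3)/(-58) = -(-20 - 1*9)/58 = -(-20 - 9)/58 = -1/58*(-29) = ½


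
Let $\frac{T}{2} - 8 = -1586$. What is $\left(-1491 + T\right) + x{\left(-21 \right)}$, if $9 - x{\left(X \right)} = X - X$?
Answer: $-4638$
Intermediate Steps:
$T = -3156$ ($T = 16 + 2 \left(-1586\right) = 16 - 3172 = -3156$)
$x{\left(X \right)} = 9$ ($x{\left(X \right)} = 9 - \left(X - X\right) = 9 - 0 = 9 + 0 = 9$)
$\left(-1491 + T\right) + x{\left(-21 \right)} = \left(-1491 - 3156\right) + 9 = -4647 + 9 = -4638$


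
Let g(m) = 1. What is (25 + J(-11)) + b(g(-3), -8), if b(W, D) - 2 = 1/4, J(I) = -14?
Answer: 53/4 ≈ 13.250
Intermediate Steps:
b(W, D) = 9/4 (b(W, D) = 2 + 1/4 = 2 + ¼ = 9/4)
(25 + J(-11)) + b(g(-3), -8) = (25 - 14) + 9/4 = 11 + 9/4 = 53/4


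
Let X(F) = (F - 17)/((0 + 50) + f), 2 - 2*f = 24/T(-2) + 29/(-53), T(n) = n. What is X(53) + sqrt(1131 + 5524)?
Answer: 3816/6071 + 11*sqrt(55) ≈ 82.207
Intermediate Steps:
f = 771/106 (f = 1 - (24/(-2) + 29/(-53))/2 = 1 - (24*(-1/2) + 29*(-1/53))/2 = 1 - (-12 - 29/53)/2 = 1 - 1/2*(-665/53) = 1 + 665/106 = 771/106 ≈ 7.2736)
X(F) = -1802/6071 + 106*F/6071 (X(F) = (F - 17)/((0 + 50) + 771/106) = (-17 + F)/(50 + 771/106) = (-17 + F)/(6071/106) = (-17 + F)*(106/6071) = -1802/6071 + 106*F/6071)
X(53) + sqrt(1131 + 5524) = (-1802/6071 + (106/6071)*53) + sqrt(1131 + 5524) = (-1802/6071 + 5618/6071) + sqrt(6655) = 3816/6071 + 11*sqrt(55)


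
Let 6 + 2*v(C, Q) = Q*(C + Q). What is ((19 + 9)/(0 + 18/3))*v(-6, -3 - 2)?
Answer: 343/3 ≈ 114.33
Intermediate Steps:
v(C, Q) = -3 + Q*(C + Q)/2 (v(C, Q) = -3 + (Q*(C + Q))/2 = -3 + Q*(C + Q)/2)
((19 + 9)/(0 + 18/3))*v(-6, -3 - 2) = ((19 + 9)/(0 + 18/3))*(-3 + (-3 - 2)²/2 + (½)*(-6)*(-3 - 2)) = (28/(0 + 18*(⅓)))*(-3 + (½)*(-5)² + (½)*(-6)*(-5)) = (28/(0 + 6))*(-3 + (½)*25 + 15) = (28/6)*(-3 + 25/2 + 15) = (28*(⅙))*(49/2) = (14/3)*(49/2) = 343/3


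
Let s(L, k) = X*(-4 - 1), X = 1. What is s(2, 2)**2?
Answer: 25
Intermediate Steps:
s(L, k) = -5 (s(L, k) = 1*(-4 - 1) = 1*(-5) = -5)
s(2, 2)**2 = (-5)**2 = 25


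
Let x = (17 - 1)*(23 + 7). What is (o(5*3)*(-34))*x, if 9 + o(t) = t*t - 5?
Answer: -3443520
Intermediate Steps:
x = 480 (x = 16*30 = 480)
o(t) = -14 + t**2 (o(t) = -9 + (t*t - 5) = -9 + (t**2 - 5) = -9 + (-5 + t**2) = -14 + t**2)
(o(5*3)*(-34))*x = ((-14 + (5*3)**2)*(-34))*480 = ((-14 + 15**2)*(-34))*480 = ((-14 + 225)*(-34))*480 = (211*(-34))*480 = -7174*480 = -3443520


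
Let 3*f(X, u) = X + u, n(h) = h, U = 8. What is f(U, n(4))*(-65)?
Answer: -260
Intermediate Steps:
f(X, u) = X/3 + u/3 (f(X, u) = (X + u)/3 = X/3 + u/3)
f(U, n(4))*(-65) = ((⅓)*8 + (⅓)*4)*(-65) = (8/3 + 4/3)*(-65) = 4*(-65) = -260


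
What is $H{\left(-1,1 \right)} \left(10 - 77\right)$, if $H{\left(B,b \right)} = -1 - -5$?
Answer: $-268$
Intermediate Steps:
$H{\left(B,b \right)} = 4$ ($H{\left(B,b \right)} = -1 + 5 = 4$)
$H{\left(-1,1 \right)} \left(10 - 77\right) = 4 \left(10 - 77\right) = 4 \left(-67\right) = -268$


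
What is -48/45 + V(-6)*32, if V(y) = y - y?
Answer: -16/15 ≈ -1.0667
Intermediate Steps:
V(y) = 0
-48/45 + V(-6)*32 = -48/45 + 0*32 = -48*1/45 + 0 = -16/15 + 0 = -16/15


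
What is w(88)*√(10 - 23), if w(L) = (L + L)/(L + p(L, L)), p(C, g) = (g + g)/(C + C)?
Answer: 176*I*√13/89 ≈ 7.1301*I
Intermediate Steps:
p(C, g) = g/C (p(C, g) = (2*g)/((2*C)) = (2*g)*(1/(2*C)) = g/C)
w(L) = 2*L/(1 + L) (w(L) = (L + L)/(L + L/L) = (2*L)/(L + 1) = (2*L)/(1 + L) = 2*L/(1 + L))
w(88)*√(10 - 23) = (2*88/(1 + 88))*√(10 - 23) = (2*88/89)*√(-13) = (2*88*(1/89))*(I*√13) = 176*(I*√13)/89 = 176*I*√13/89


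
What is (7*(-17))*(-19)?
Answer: 2261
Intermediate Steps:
(7*(-17))*(-19) = -119*(-19) = 2261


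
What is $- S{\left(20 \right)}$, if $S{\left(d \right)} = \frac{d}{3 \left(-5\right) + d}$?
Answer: $-4$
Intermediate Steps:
$S{\left(d \right)} = \frac{d}{-15 + d}$
$- S{\left(20 \right)} = - \frac{20}{-15 + 20} = - \frac{20}{5} = \left(-1\right) 4 = -4$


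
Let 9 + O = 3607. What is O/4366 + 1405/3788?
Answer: 9881727/8269204 ≈ 1.1950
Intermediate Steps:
O = 3598 (O = -9 + 3607 = 3598)
O/4366 + 1405/3788 = 3598/4366 + 1405/3788 = 3598*(1/4366) + 1405*(1/3788) = 1799/2183 + 1405/3788 = 9881727/8269204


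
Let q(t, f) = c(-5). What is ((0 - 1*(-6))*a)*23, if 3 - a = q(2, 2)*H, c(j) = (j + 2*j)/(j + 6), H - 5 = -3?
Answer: 4554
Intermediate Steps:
H = 2 (H = 5 - 3 = 2)
c(j) = 3*j/(6 + j) (c(j) = (3*j)/(6 + j) = 3*j/(6 + j))
q(t, f) = -15 (q(t, f) = 3*(-5)/(6 - 5) = 3*(-5)/1 = 3*(-5)*1 = -15)
a = 33 (a = 3 - (-15)*2 = 3 - 1*(-30) = 3 + 30 = 33)
((0 - 1*(-6))*a)*23 = ((0 - 1*(-6))*33)*23 = ((0 + 6)*33)*23 = (6*33)*23 = 198*23 = 4554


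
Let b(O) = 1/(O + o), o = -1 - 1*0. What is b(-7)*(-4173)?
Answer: 4173/8 ≈ 521.63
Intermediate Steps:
o = -1 (o = -1 + 0 = -1)
b(O) = 1/(-1 + O) (b(O) = 1/(O - 1) = 1/(-1 + O))
b(-7)*(-4173) = -4173/(-1 - 7) = -4173/(-8) = -⅛*(-4173) = 4173/8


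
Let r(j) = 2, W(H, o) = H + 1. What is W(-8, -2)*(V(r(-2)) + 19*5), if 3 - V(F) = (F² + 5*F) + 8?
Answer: -532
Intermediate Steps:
W(H, o) = 1 + H
V(F) = -5 - F² - 5*F (V(F) = 3 - ((F² + 5*F) + 8) = 3 - (8 + F² + 5*F) = 3 + (-8 - F² - 5*F) = -5 - F² - 5*F)
W(-8, -2)*(V(r(-2)) + 19*5) = (1 - 8)*((-5 - 1*2² - 5*2) + 19*5) = -7*((-5 - 1*4 - 10) + 95) = -7*((-5 - 4 - 10) + 95) = -7*(-19 + 95) = -7*76 = -532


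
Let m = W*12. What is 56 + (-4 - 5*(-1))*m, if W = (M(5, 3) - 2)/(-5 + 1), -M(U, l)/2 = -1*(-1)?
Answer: 68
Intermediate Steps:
M(U, l) = -2 (M(U, l) = -(-2)*(-1) = -2*1 = -2)
W = 1 (W = (-2 - 2)/(-5 + 1) = -4/(-4) = -4*(-¼) = 1)
m = 12 (m = 1*12 = 12)
56 + (-4 - 5*(-1))*m = 56 + (-4 - 5*(-1))*12 = 56 + (-4 + 5)*12 = 56 + 1*12 = 56 + 12 = 68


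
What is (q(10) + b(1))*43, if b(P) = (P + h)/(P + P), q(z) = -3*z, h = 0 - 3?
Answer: -1333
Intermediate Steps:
h = -3
b(P) = (-3 + P)/(2*P) (b(P) = (P - 3)/(P + P) = (-3 + P)/((2*P)) = (-3 + P)*(1/(2*P)) = (-3 + P)/(2*P))
(q(10) + b(1))*43 = (-3*10 + (1/2)*(-3 + 1)/1)*43 = (-30 + (1/2)*1*(-2))*43 = (-30 - 1)*43 = -31*43 = -1333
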